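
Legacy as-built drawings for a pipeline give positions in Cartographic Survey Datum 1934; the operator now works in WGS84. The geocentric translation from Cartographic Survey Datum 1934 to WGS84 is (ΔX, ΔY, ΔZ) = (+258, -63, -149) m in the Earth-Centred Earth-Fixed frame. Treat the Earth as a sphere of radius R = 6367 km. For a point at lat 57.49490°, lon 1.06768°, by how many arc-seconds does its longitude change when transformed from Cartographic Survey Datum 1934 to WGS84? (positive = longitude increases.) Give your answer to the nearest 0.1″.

sin φ = 0.843344, cos φ = 0.537375, sin λ = 0.018633, cos λ = 0.999826.
East component: ΔE = −sin λ·ΔX + cos λ·ΔY = −(0.018633)(258) + (0.999826)(-63) = -67.80 m.
1° of latitude spans πR/180 = 111125 m; at latitude φ, 1° of longitude spans that × cos φ = 59715.8 m, so Δλ = -67.80 / 59715.8 × 3600 = -4.087″.

Δλ = -4.1″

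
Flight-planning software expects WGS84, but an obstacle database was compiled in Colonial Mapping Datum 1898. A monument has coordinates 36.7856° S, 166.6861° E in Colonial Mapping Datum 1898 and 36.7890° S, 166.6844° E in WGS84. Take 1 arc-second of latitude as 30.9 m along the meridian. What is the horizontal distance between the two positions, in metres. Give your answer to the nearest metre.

407 m

Δφ = -36.7890° − -36.7856° = -0.0034°; Δλ = 166.6844° − 166.6861° = -0.0017°.
1° of latitude = 3600 × 30.90 = 111240 m.
ΔN = Δφ × 111240 = -378.2 m; ΔE = Δλ × 111240 × cos(-36.7856°) = -0.0017 × 111240 × 0.800882 = -151.5 m.
Distance = √(ΔE² + ΔN²) = √((-151.5)² + (-378.2)²) = 407.4 m.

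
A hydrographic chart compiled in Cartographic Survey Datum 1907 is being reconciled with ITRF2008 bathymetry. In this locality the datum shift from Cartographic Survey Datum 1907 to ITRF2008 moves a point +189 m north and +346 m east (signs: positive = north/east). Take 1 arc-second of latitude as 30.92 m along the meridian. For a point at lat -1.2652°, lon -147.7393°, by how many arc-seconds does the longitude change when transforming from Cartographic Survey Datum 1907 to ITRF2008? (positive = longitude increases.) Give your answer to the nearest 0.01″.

Δλ = 11.19″

At latitude -1.2652°, cos φ = 0.999756.
1″ of longitude at this latitude = 30.92 × cos φ = 30.9125 m, so Δλ = 346.0 / 30.9125 = 11.193″.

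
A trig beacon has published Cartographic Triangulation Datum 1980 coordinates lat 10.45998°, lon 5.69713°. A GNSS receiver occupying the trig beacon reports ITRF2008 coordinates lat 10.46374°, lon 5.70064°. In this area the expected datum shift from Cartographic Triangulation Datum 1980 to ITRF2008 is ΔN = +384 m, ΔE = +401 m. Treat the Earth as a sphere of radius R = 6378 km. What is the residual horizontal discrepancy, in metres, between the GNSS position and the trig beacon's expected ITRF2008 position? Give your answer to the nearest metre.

38 m

Observed coordinate differences: Δφ = +0.00376°, Δλ = +0.00351°.
Converting to metres (1° lat = 111317 m, cos φ = 0.983382): observed ΔN = 418.6 m, observed ΔE = 384.2 m.
Subtracting the expected shift leaves a residual of 418.6 − (384) = 34.6 m north and 384.2 − (401) = -16.8 m east.
Residual distance = √(34.6² + (-16.8)²) = 38.4 m.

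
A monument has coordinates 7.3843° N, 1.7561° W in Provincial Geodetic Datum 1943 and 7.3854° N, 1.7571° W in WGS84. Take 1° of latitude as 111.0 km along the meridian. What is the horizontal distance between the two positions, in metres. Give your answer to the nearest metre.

Δφ = 7.3854° − 7.3843° = +0.0011°; Δλ = -1.7571° − -1.7561° = -0.0010°.
ΔN = Δφ × 111000 = 122.1 m; ΔE = Δλ × 111000 × cos(7.3843°) = -0.0010 × 111000 × 0.991706 = -110.1 m.
Distance = √(ΔE² + ΔN²) = √((-110.1)² + 122.1²) = 164.4 m.

164 m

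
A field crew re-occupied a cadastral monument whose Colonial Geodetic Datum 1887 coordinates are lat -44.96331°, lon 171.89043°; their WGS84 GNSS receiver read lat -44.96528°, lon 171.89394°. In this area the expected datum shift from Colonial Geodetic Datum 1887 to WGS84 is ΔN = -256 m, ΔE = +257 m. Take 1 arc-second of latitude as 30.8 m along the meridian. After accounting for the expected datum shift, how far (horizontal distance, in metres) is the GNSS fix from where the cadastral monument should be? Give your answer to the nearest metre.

Observed coordinate differences: Δφ = -0.00197°, Δλ = +0.00351°.
Converting to metres (1° lat = 110880 m, cos φ = 0.707559): observed ΔN = -218.4 m, observed ΔE = 275.4 m.
Subtracting the expected shift leaves a residual of -218.4 − (-256) = 37.6 m north and 275.4 − (257) = 18.4 m east.
Residual distance = √(37.6² + 18.4²) = 41.8 m.

42 m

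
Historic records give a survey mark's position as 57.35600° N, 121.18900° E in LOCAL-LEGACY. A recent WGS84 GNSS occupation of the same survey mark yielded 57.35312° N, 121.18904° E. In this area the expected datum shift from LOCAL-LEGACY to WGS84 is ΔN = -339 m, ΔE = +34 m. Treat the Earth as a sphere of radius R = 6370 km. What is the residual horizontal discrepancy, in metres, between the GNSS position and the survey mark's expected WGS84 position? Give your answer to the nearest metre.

Observed coordinate differences: Δφ = -0.00288°, Δλ = +0.00004°.
Converting to metres (1° lat = 111177 m, cos φ = 0.539418): observed ΔN = -320.2 m, observed ΔE = 2.4 m.
Subtracting the expected shift leaves a residual of -320.2 − (-339) = 18.8 m north and 2.4 − (34) = -31.6 m east.
Residual distance = √(18.8² + (-31.6)²) = 36.8 m.

37 m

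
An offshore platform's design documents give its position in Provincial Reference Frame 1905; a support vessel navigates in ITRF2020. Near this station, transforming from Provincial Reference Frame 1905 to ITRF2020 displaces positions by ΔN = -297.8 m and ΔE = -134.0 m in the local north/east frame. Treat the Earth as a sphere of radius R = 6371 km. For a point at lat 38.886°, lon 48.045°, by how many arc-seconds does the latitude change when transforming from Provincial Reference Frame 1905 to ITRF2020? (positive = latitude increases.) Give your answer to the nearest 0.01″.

Δφ = -9.64″

On a sphere of radius R, 1 rad of latitude = R, so Δφ = ΔN / R = -297.8 / 6371000 = -4.6743e-05 rad = -9.641″.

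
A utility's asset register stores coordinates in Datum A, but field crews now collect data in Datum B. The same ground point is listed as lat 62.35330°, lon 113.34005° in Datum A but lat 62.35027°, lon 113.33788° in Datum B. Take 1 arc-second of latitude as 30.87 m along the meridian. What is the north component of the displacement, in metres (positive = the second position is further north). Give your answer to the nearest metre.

Δφ = 62.35027° − 62.35330° = -0.00303°; Δλ = 113.33788° − 113.34005° = -0.00217°.
1° of latitude = 3600 × 30.87 = 111132 m.
ΔN = Δφ × 111132 = -336.7 m; ΔE = Δλ × 111132 × cos(62.35330°) = -0.00217 × 111132 × 0.464018 = -111.9 m.

ΔN = -337 m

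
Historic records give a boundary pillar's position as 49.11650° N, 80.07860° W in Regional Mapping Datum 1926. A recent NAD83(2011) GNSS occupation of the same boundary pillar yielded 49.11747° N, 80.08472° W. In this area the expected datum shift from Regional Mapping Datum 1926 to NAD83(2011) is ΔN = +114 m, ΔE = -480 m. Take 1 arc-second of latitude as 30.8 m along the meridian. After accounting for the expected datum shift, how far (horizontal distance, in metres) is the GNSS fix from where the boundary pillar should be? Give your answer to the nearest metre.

Observed coordinate differences: Δφ = +0.00097°, Δλ = -0.00612°.
Converting to metres (1° lat = 110880 m, cos φ = 0.654523): observed ΔN = 107.6 m, observed ΔE = -444.1 m.
Subtracting the expected shift leaves a residual of 107.6 − (114) = -6.4 m north and -444.1 − (-480) = 35.9 m east.
Residual distance = √((-6.4)² + 35.9²) = 36.4 m.

36 m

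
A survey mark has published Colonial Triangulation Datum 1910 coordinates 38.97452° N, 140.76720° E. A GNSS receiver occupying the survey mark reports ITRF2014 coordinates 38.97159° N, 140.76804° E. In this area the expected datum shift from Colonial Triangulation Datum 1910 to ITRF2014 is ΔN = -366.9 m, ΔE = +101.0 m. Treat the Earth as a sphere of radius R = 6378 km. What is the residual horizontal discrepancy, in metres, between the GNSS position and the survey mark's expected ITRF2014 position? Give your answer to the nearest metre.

Observed coordinate differences: Δφ = -0.00293°, Δλ = +0.00084°.
Converting to metres (1° lat = 111317 m, cos φ = 0.777426): observed ΔN = -326.2 m, observed ΔE = 72.7 m.
Subtracting the expected shift leaves a residual of -326.2 − (-366.9) = 40.7 m north and 72.7 − (101.0) = -28.3 m east.
Residual distance = √(40.7² + (-28.3)²) = 49.6 m.

50 m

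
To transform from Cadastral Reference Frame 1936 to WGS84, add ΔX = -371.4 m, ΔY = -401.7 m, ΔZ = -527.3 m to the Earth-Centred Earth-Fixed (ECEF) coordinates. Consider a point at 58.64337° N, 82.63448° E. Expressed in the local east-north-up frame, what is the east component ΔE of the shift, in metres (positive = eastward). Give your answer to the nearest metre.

At φ = 58.64337°, λ = 82.63448°: sin φ = 0.853945, cos φ = 0.520363, sin λ = 0.991748, cos λ = 0.128199.
ΔE = −sin λ·ΔX + cos λ·ΔY = −(0.991748)·(-371.4) + (0.128199)·(-401.7) = 316.84 m.

ΔE = 317 m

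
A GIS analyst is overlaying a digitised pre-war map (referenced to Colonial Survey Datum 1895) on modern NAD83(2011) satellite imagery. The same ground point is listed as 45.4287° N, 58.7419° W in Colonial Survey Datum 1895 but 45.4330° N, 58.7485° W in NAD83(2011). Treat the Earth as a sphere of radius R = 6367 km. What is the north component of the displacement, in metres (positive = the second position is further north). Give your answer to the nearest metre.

Δφ = 45.4330° − 45.4287° = +0.0043°; Δλ = -58.7485° − -58.7419° = -0.0066°.
1° along a meridian = πR/180 = 111125 m.
ΔN = Δφ × 111125 = 477.8 m; ΔE = Δλ × 111125 × cos(45.4287°) = -0.0066 × 111125 × 0.701796 = -514.7 m.

ΔN = 478 m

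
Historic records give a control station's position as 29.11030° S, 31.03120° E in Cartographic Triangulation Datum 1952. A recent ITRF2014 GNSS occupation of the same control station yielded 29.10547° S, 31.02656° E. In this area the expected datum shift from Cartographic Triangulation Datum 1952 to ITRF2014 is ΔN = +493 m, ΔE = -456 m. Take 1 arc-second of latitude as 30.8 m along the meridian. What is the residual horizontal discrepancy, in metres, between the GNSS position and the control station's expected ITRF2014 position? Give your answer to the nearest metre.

Observed coordinate differences: Δφ = +0.00483°, Δλ = -0.00464°.
Converting to metres (1° lat = 110880 m, cos φ = 0.873685): observed ΔN = 535.6 m, observed ΔE = -449.5 m.
Subtracting the expected shift leaves a residual of 535.6 − (493) = 42.6 m north and -449.5 − (-456) = 6.5 m east.
Residual distance = √(42.6² + 6.5²) = 43.0 m.

43 m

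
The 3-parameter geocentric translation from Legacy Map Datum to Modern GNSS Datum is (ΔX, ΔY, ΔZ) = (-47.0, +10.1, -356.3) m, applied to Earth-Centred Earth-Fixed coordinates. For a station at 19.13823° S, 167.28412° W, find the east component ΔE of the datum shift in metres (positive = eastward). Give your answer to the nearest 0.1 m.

ΔE = -20.2 m

At φ = -19.13823°, λ = -167.28412°: sin φ = -0.327848, cos φ = 0.944730, sin λ = -0.220117, cos λ = -0.975474.
ΔE = −sin λ·ΔX + cos λ·ΔY = −(-0.220117)·(-47.0) + (-0.975474)·(10.1) = -20.20 m.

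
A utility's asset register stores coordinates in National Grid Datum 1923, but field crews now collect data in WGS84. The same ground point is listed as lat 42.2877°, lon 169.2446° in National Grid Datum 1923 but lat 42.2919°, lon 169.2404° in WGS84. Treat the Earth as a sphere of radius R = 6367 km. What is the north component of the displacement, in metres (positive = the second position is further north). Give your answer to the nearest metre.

ΔN = 467 m

Δφ = 42.2919° − 42.2877° = +0.0042°; Δλ = 169.2404° − 169.2446° = -0.0042°.
1° along a meridian = πR/180 = 111125 m.
ΔN = Δφ × 111125 = 466.7 m; ΔE = Δλ × 111125 × cos(42.2877°) = -0.0042 × 111125 × 0.739776 = -345.3 m.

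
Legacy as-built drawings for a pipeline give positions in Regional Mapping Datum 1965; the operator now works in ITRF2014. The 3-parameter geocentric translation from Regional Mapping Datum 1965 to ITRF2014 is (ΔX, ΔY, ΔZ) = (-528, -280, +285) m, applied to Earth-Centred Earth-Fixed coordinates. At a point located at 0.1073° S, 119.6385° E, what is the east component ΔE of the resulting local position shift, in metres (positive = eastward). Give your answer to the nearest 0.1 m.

At φ = -0.1073°, λ = 119.6385°: sin φ = -0.001873, cos φ = 0.999998, sin λ = 0.869163, cos λ = -0.494526.
ΔE = −sin λ·ΔX + cos λ·ΔY = −(0.869163)·(-528) + (-0.494526)·(-280) = 597.39 m.

ΔE = 597.4 m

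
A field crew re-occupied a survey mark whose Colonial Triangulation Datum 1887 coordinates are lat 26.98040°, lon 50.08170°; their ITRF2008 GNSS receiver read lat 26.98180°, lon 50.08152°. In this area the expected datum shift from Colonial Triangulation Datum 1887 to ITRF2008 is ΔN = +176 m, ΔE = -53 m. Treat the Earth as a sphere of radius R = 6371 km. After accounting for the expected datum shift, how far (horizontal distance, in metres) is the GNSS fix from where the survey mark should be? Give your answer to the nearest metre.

41 m

Observed coordinate differences: Δφ = +0.00140°, Δλ = -0.00018°.
Converting to metres (1° lat = 111195 m, cos φ = 0.891162): observed ΔN = 155.7 m, observed ΔE = -17.8 m.
Subtracting the expected shift leaves a residual of 155.7 − (176) = -20.3 m north and -17.8 − (-53) = 35.2 m east.
Residual distance = √((-20.3)² + 35.2²) = 40.6 m.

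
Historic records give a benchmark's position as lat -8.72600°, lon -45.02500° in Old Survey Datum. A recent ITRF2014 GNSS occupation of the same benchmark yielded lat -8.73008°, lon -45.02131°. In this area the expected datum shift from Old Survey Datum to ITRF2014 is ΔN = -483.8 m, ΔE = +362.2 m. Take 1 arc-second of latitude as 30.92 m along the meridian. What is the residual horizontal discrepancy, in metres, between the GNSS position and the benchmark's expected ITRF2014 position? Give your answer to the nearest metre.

Observed coordinate differences: Δφ = -0.00408°, Δλ = +0.00369°.
Converting to metres (1° lat = 111312 m, cos φ = 0.988425): observed ΔN = -454.2 m, observed ΔE = 406.0 m.
Subtracting the expected shift leaves a residual of -454.2 − (-483.8) = 29.6 m north and 406.0 − (362.2) = 43.8 m east.
Residual distance = √(29.6² + 43.8²) = 52.9 m.

53 m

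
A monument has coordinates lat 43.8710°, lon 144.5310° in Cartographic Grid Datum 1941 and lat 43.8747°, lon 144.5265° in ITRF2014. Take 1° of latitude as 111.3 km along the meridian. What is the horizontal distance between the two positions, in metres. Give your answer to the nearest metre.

548 m

Δφ = 43.8747° − 43.8710° = +0.0037°; Δλ = 144.5265° − 144.5310° = -0.0045°.
ΔN = Δφ × 111300 = 411.8 m; ΔE = Δλ × 111300 × cos(43.8710°) = -0.0045 × 111300 × 0.720902 = -361.1 m.
Distance = √(ΔE² + ΔN²) = √((-361.1)² + 411.8²) = 547.7 m.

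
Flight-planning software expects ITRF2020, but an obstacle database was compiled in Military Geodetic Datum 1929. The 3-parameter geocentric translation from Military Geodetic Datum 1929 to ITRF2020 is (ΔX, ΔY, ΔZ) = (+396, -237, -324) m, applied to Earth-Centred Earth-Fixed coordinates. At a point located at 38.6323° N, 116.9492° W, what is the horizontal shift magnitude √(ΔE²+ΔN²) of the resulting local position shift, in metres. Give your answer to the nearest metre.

535 m

At φ = 38.6323°, λ = -116.9492°: sin φ = 0.624320, cos φ = 0.781169, sin λ = -0.891409, cos λ = -0.453200.
ΔE = −sin λ·ΔX + cos λ·ΔY = −(-0.891409)·(396) + (-0.453200)·(-237) = 460.41 m.
ΔN = −sin φ cos λ·ΔX − sin φ sin λ·ΔY + cos φ·ΔZ = −(0.624320)(-0.453200)(396) − (0.624320)(-0.891409)(-237) + (0.781169)(-324) = -272.95 m.
Horizontal magnitude = √(ΔE² + ΔN²) = √(460.41² + (-272.95)²) = 535.23 m.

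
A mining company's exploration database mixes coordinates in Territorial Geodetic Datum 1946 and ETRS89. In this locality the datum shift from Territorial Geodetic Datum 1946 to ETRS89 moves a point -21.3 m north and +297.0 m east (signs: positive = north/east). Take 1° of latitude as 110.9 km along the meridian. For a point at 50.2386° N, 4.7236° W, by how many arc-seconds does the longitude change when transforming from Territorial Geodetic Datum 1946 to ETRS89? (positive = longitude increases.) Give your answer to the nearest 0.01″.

Δλ = 15.07″

At latitude 50.2386°, cos φ = 0.639592.
1° of longitude at this latitude = 110.9 × cos φ = 70.93 km, so Δλ = 297.0 / 70930.7 = 0.0041872° = 15.074″.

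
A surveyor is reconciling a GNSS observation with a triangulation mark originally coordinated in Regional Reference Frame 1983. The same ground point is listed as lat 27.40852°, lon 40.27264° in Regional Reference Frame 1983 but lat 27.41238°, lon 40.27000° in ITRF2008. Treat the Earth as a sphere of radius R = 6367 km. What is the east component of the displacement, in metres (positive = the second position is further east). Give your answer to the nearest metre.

ΔE = -260 m

Δφ = 27.41238° − 27.40852° = +0.00386°; Δλ = 40.27000° − 40.27264° = -0.00264°.
1° along a meridian = πR/180 = 111125 m.
ΔN = Δφ × 111125 = 428.9 m; ΔE = Δλ × 111125 × cos(27.40852°) = -0.00264 × 111125 × 0.887747 = -260.4 m.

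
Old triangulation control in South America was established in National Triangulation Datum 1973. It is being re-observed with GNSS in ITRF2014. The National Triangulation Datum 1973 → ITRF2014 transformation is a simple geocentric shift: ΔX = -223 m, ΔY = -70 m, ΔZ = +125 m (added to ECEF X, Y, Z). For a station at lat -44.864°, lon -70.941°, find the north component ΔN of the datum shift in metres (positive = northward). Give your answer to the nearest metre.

ΔN = 84 m

At φ = -44.864°, λ = -70.941°: sin φ = -0.705426, cos φ = 0.708783, sin λ = -0.945183, cos λ = 0.326542.
ΔN = −sin φ cos λ·ΔX − sin φ sin λ·ΔY + cos φ·ΔZ = −(-0.705426)(0.326542)(-223) − (-0.705426)(-0.945183)(-70) + (0.708783)(125) = 83.90 m.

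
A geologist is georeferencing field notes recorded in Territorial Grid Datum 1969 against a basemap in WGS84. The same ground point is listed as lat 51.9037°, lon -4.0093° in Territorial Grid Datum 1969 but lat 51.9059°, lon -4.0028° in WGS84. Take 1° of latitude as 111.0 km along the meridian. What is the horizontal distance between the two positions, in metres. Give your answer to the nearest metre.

508 m

Δφ = 51.9059° − 51.9037° = +0.0022°; Δλ = -4.0028° − -4.0093° = +0.0065°.
ΔN = Δφ × 111000 = 244.2 m; ΔE = Δλ × 111000 × cos(51.9037°) = +0.0065 × 111000 × 0.616985 = 445.2 m.
Distance = √(ΔE² + ΔN²) = √(445.2² + 244.2²) = 507.7 m.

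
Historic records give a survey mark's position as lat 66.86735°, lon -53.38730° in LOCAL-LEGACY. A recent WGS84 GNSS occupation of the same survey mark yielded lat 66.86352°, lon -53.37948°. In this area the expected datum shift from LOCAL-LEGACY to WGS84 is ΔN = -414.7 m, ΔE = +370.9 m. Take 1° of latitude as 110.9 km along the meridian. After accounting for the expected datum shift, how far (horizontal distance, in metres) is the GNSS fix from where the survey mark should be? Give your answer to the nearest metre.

Observed coordinate differences: Δφ = -0.00383°, Δλ = +0.00782°.
Converting to metres (1° lat = 110900 m, cos φ = 0.392861): observed ΔN = -424.7 m, observed ΔE = 340.7 m.
Subtracting the expected shift leaves a residual of -424.7 − (-414.7) = -10.0 m north and 340.7 − (370.9) = -30.2 m east.
Residual distance = √((-10.0)² + (-30.2)²) = 31.8 m.

32 m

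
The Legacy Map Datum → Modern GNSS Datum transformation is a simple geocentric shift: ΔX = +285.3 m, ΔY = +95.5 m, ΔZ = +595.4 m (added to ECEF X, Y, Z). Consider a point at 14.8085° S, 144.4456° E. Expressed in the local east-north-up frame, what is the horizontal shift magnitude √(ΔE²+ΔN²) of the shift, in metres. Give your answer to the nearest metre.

The local east axis at (φ, λ) is (−sin λ, cos λ, 0), so ΔE = −sin(144.4456°)·285.3 + cos(144.4456°)·95.5 = -243.59 m.
The local north axis is (−sin φ cos λ, −sin φ sin λ, cos φ), giving ΔN = -59.325 + 14.193 + 575.624 = 530.49 m.
Horizontal magnitude = √(ΔE² + ΔN²) = √((-243.59)² + 530.49²) = 583.75 m.

584 m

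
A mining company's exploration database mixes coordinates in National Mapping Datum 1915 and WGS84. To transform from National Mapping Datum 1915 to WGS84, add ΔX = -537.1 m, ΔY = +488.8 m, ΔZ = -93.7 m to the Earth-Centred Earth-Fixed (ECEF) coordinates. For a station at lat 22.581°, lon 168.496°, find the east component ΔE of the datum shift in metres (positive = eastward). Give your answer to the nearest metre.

ΔE = -372 m

The local east axis at (φ, λ) is (−sin λ, cos λ, 0), so ΔE = −sin(168.496°)·(-537.1) + cos(168.496°)·488.8 = -371.86 m.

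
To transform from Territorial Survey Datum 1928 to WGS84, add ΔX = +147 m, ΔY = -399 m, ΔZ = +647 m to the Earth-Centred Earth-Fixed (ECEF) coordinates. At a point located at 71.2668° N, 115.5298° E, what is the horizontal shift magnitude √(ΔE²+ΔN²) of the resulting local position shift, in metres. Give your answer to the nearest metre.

610 m

The local east axis at (φ, λ) is (−sin λ, cos λ, 0), so ΔE = −sin(115.5298°)·147 + cos(115.5298°)·(-399) = 39.31 m.
The local north axis is (−sin φ cos λ, −sin φ sin λ, cos φ), giving ΔN = 59.998 + 340.969 + 207.792 = 608.76 m.
Horizontal magnitude = √(ΔE² + ΔN²) = √(39.31² + 608.76²) = 610.03 m.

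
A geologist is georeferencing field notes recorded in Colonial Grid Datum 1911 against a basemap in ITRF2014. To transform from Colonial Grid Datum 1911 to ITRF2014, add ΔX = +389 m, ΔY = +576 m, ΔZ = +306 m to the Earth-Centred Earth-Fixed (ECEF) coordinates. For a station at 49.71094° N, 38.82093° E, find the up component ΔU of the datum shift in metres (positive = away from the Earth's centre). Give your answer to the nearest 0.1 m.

At φ = 49.71094°, λ = 38.82093°: sin φ = 0.762792, cos φ = 0.646644, sin λ = 0.626888, cos λ = 0.779109.
ΔU = cos φ cos λ·ΔX + cos φ sin λ·ΔY + sin φ·ΔZ = (0.646644)(0.779109)(389) + (0.646644)(0.626888)(576) + (0.762792)(306) = 662.89 m.

ΔU = 662.9 m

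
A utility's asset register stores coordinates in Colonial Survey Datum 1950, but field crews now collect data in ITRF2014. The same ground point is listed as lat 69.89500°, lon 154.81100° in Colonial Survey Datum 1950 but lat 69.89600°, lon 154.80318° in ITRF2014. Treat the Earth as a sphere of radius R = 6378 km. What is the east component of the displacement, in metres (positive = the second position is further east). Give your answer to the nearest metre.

Δφ = 69.89600° − 69.89500° = +0.00100°; Δλ = 154.80318° − 154.81100° = -0.00782°.
1° along a meridian = πR/180 = 111317 m.
ΔN = Δφ × 111317 = 111.3 m; ΔE = Δλ × 111317 × cos(69.89500°) = -0.00782 × 111317 × 0.343742 = -299.2 m.

ΔE = -299 m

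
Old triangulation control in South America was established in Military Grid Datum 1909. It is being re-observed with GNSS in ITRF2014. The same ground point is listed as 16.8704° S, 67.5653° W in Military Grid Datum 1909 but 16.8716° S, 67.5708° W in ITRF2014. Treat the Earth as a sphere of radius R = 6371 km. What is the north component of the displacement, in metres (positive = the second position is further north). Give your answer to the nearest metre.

ΔN = -133 m

Δφ = -16.8716° − -16.8704° = -0.0012°; Δλ = -67.5708° − -67.5653° = -0.0055°.
1° along a meridian = πR/180 = 111195 m.
ΔN = Δφ × 111195 = -133.4 m; ΔE = Δλ × 111195 × cos(-16.8704°) = -0.0055 × 111195 × 0.956964 = -585.3 m.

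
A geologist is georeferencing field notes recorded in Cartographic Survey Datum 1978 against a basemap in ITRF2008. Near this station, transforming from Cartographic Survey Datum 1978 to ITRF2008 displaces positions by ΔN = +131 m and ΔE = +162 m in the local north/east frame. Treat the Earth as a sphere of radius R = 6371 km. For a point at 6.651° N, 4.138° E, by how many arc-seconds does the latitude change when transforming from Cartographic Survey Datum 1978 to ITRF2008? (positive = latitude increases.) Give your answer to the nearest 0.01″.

Δφ = 4.24″

On a sphere of radius R, 1 rad of latitude = R, so Δφ = ΔN / R = 131.0 / 6371000 = 2.0562e-05 rad = 4.241″.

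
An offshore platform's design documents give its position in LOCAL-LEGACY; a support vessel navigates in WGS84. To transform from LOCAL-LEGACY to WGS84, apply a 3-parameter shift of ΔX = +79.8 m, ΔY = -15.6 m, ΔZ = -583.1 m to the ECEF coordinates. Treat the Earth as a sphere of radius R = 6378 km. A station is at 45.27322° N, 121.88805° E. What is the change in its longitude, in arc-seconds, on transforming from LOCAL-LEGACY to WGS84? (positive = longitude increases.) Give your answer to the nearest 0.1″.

sin φ = 0.710471, cos φ = 0.703727, sin λ = 0.849082, cos λ = -0.528261.
East component: ΔE = −sin λ·ΔX + cos λ·ΔY = −(0.849082)(79.8) + (-0.528261)(-15.6) = -59.52 m.
1° of latitude spans πR/180 = 111317 m; at latitude φ, 1° of longitude spans that × cos φ = 78336.8 m, so Δλ = -59.52 / 78336.8 × 3600 = -2.735″.

Δλ = -2.7″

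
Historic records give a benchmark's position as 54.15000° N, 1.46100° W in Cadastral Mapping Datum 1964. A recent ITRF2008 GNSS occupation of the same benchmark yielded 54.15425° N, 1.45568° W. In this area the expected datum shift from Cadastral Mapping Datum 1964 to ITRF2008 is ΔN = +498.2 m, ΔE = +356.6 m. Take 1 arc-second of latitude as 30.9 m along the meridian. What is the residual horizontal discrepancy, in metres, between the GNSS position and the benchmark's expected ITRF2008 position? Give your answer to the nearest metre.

Observed coordinate differences: Δφ = +0.00425°, Δλ = +0.00532°.
Converting to metres (1° lat = 111240 m, cos φ = 0.585665): observed ΔN = 472.8 m, observed ΔE = 346.6 m.
Subtracting the expected shift leaves a residual of 472.8 − (498.2) = -25.4 m north and 346.6 − (356.6) = -10.0 m east.
Residual distance = √((-25.4)² + (-10.0)²) = 27.3 m.

27 m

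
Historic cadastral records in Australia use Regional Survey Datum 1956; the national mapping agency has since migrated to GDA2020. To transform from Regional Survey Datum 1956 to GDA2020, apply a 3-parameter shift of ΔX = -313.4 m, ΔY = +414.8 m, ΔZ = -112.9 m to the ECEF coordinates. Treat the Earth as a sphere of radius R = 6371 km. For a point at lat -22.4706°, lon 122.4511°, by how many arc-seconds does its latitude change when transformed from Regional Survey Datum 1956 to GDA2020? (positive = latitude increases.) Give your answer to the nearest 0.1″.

sin φ = -0.382209, cos φ = 0.924076, sin λ = 0.843850, cos λ = -0.536580.
North component: ΔN = −sin φ cos λ·ΔX − sin φ sin λ·ΔY + cos φ·ΔZ = −(-0.382209)(-0.536580)(-313.4) − (-0.382209)(0.843850)(414.8) + (0.924076)(-112.9) = 93.73 m.
1° of latitude spans πR/180 = 111195 m, so Δφ = 93.73 / 111195 × 3600 = 3.035″.

Δφ = 3.0″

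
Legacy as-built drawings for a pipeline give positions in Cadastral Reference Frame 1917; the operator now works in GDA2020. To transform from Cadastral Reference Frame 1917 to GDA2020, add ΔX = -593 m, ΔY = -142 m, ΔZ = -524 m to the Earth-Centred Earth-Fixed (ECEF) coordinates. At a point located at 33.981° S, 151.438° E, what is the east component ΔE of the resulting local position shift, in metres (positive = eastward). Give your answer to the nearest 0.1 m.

The local east axis at (φ, λ) is (−sin λ, cos λ, 0), so ΔE = −sin(151.438°)·(-593) + cos(151.438°)·(-142) = 408.24 m.

ΔE = 408.2 m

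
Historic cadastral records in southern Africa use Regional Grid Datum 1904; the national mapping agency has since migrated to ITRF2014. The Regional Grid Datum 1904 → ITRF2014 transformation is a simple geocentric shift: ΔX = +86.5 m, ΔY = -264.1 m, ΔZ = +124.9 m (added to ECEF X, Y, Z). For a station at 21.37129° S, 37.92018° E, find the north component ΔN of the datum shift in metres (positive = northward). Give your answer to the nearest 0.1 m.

ΔN = 82.0 m

The local north axis is (−sin φ cos λ, −sin φ sin λ, cos φ), giving ΔN = 24.866 − 59.146 + 116.312 = 82.03 m.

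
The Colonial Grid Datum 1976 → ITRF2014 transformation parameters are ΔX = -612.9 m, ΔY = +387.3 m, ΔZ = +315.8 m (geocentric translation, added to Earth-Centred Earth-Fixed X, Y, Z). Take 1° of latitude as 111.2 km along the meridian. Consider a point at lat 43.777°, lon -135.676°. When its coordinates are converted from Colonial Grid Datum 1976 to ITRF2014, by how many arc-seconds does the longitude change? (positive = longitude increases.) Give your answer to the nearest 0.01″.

Δλ = -31.62″

sin φ = 0.691853, cos φ = 0.722038, sin λ = -0.698715, cos λ = -0.715400.
East component: ΔE = −sin λ·ΔX + cos λ·ΔY = −(-0.698715)(-612.9) + (-0.715400)(387.3) = -705.32 m.
1° of latitude spans 111200 m; at latitude φ, 1° of longitude spans that × cos φ = 80290.6 m, so Δλ = -705.32 / 80290.6 × 3600 = -31.624″.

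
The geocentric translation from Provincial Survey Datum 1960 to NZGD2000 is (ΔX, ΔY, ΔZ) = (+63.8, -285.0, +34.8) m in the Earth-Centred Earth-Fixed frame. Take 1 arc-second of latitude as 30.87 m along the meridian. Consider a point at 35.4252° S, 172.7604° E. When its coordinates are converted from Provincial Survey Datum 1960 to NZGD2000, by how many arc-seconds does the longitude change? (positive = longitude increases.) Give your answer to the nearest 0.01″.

sin φ = -0.579640, cos φ = 0.814873, sin λ = 0.126019, cos λ = -0.992028.
East component: ΔE = −sin λ·ΔX + cos λ·ΔY = −(0.126019)(63.8) + (-0.992028)(-285.0) = 274.69 m.
1° of latitude spans 3600 × 30.87 = 111132 m; at latitude φ, 1° of longitude spans that × cos φ = 90558.5 m, so Δλ = 274.69 / 90558.5 × 3600 = 10.920″.

Δλ = 10.92″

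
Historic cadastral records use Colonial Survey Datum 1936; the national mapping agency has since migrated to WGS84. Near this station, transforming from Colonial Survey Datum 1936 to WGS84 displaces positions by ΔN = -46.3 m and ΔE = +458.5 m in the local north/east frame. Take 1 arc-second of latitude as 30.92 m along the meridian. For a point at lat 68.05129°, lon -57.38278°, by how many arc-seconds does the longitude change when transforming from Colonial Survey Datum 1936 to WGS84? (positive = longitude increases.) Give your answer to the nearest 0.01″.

Δλ = 39.67″

At latitude 68.05129°, cos φ = 0.373776.
1″ of longitude at this latitude = 30.92 × cos φ = 11.5572 m, so Δλ = 458.5 / 11.5572 = 39.672″.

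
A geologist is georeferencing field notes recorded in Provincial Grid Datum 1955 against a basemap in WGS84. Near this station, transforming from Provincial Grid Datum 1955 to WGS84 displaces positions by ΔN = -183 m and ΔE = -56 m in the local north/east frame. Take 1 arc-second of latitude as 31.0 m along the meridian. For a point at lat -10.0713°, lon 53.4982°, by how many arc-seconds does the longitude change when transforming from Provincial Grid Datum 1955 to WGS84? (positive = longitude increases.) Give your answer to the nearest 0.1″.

Δλ = -1.8″

At latitude -10.0713°, cos φ = 0.984591.
1″ of longitude at this latitude = 31.00 × cos φ = 30.5223 m, so Δλ = -56.0 / 30.5223 = -1.835″.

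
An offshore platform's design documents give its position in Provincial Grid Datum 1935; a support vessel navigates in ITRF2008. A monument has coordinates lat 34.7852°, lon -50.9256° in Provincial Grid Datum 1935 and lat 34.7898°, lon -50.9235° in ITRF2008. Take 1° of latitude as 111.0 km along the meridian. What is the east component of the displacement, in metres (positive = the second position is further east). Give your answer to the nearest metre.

ΔE = 191 m

Δφ = 34.7898° − 34.7852° = +0.0046°; Δλ = -50.9235° − -50.9256° = +0.0021°.
ΔN = Δφ × 111000 = 510.6 m; ΔE = Δλ × 111000 × cos(34.7852°) = +0.0021 × 111000 × 0.821297 = 191.4 m.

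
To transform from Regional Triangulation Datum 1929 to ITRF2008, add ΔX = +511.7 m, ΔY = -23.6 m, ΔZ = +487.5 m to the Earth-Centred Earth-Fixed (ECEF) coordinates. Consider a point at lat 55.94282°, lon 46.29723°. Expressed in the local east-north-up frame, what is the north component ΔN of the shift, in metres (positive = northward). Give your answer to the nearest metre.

The local north axis is (−sin φ cos λ, −sin φ sin λ, cos φ), giving ΔN = -292.903 + 14.135 + 273.010 = -5.76 m.

ΔN = -6 m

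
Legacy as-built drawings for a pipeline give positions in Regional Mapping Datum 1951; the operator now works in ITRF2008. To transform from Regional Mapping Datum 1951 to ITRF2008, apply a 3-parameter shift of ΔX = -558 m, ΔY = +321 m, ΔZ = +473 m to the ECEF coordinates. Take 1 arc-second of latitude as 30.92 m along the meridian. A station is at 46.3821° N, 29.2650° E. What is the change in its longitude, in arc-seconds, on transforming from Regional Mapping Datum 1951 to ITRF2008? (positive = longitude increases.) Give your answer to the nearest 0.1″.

sin φ = 0.723956, cos φ = 0.689846, sin λ = 0.488850, cos λ = 0.872368.
East component: ΔE = −sin λ·ΔX + cos λ·ΔY = −(0.488850)(-558) + (0.872368)(321) = 552.81 m.
1° of latitude spans 3600 × 30.92 = 111312 m; at latitude φ, 1° of longitude spans that × cos φ = 76788.1 m, so Δλ = 552.81 / 76788.1 × 3600 = 25.917″.

Δλ = 25.9″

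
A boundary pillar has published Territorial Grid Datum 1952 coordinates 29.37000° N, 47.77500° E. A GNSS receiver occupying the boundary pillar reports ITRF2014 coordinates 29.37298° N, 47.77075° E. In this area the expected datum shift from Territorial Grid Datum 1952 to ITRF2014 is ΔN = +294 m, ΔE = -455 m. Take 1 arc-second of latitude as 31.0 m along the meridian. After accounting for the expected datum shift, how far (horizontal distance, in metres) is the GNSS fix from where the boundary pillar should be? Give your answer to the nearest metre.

57 m

Observed coordinate differences: Δφ = +0.00298°, Δλ = -0.00425°.
Converting to metres (1° lat = 111600 m, cos φ = 0.871471): observed ΔN = 332.6 m, observed ΔE = -413.3 m.
Subtracting the expected shift leaves a residual of 332.6 − (294) = 38.6 m north and -413.3 − (-455) = 41.7 m east.
Residual distance = √(38.6² + 41.7²) = 56.8 m.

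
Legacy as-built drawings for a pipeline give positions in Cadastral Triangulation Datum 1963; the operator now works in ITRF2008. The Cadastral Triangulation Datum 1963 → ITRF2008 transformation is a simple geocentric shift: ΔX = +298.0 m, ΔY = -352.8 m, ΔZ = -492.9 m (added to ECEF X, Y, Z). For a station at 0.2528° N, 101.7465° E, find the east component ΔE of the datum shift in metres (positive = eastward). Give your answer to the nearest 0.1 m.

ΔE = -219.9 m

At φ = 0.2528°, λ = 101.7465°: sin φ = 0.004412, cos φ = 0.999990, sin λ = 0.979058, cos λ = -0.203582.
ΔE = −sin λ·ΔX + cos λ·ΔY = −(0.979058)·(298.0) + (-0.203582)·(-352.8) = -219.94 m.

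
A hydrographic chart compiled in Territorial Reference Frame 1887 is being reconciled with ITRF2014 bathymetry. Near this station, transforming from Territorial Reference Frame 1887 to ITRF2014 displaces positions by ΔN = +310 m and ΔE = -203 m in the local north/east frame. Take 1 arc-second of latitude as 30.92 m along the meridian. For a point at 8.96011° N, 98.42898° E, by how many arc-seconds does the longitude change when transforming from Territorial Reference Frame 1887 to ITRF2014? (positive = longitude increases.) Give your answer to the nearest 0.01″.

At latitude 8.96011°, cos φ = 0.987797.
1″ of longitude at this latitude = 30.92 × cos φ = 30.5427 m, so Δλ = -203.0 / 30.5427 = -6.646″.

Δλ = -6.65″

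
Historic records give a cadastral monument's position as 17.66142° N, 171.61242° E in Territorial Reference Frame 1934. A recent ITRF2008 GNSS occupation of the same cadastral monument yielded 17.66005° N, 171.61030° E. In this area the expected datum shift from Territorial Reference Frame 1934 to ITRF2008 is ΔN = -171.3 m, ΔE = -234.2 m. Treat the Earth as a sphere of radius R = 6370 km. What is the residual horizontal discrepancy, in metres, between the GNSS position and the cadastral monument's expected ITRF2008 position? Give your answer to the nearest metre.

Observed coordinate differences: Δφ = -0.00137°, Δλ = -0.00212°.
Converting to metres (1° lat = 111177 m, cos φ = 0.952866): observed ΔN = -152.3 m, observed ΔE = -224.6 m.
Subtracting the expected shift leaves a residual of -152.3 − (-171.3) = 19.0 m north and -224.6 − (-234.2) = 9.6 m east.
Residual distance = √(19.0² + 9.6²) = 21.3 m.

21 m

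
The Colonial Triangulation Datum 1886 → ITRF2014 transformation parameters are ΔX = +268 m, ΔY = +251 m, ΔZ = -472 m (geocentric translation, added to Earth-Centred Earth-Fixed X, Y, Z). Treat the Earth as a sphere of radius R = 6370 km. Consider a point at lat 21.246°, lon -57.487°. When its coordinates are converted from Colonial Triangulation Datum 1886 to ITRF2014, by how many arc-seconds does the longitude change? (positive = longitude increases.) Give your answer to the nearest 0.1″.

Δλ = 12.5″

sin φ = 0.362373, cos φ = 0.932033, sin λ = -0.843270, cos λ = 0.537491.
East component: ΔE = −sin λ·ΔX + cos λ·ΔY = −(-0.843270)(268) + (0.537491)(251) = 360.91 m.
1° of latitude spans πR/180 = 111177 m; at latitude φ, 1° of longitude spans that × cos φ = 103621.1 m, so Δλ = 360.91 / 103621.1 × 3600 = 12.539″.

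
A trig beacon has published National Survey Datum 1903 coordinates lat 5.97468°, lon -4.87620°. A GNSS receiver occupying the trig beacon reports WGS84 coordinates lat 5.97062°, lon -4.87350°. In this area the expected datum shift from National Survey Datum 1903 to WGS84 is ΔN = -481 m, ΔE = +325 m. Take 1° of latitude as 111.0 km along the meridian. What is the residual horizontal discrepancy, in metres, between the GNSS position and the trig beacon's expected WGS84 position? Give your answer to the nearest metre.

41 m

Observed coordinate differences: Δφ = -0.00406°, Δλ = +0.00270°.
Converting to metres (1° lat = 111000 m, cos φ = 0.994568): observed ΔN = -450.7 m, observed ΔE = 298.1 m.
Subtracting the expected shift leaves a residual of -450.7 − (-481) = 30.3 m north and 298.1 − (325) = -26.9 m east.
Residual distance = √(30.3² + (-26.9)²) = 40.6 m.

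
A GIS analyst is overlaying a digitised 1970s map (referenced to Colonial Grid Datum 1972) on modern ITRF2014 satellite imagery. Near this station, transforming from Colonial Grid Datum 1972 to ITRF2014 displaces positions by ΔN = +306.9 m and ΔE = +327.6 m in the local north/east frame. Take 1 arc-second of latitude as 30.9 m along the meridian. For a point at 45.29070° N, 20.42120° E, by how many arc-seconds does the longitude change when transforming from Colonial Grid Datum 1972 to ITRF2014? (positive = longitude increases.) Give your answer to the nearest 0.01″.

Δλ = 15.07″

At latitude 45.29070°, cos φ = 0.703510.
1″ of longitude at this latitude = 30.90 × cos φ = 21.7385 m, so Δλ = 327.6 / 21.7385 = 15.070″.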